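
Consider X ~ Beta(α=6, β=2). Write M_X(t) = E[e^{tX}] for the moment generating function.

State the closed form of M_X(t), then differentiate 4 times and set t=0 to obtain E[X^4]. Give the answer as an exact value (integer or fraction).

M_X(t) = ₁F₁(6; 8; t)
dM/dt = 3*₁F₁(7; 9; t)/4
d^2M/dt^2 = 7*₁F₁(8; 10; t)/12
d^3M/dt^3 = 7*₁F₁(9; 11; t)/15
d^4M/dt^4 = 21*₁F₁(10; 12; t)/55

E[X^4] = d^4M/dt^4 |_{t=0} = 21/55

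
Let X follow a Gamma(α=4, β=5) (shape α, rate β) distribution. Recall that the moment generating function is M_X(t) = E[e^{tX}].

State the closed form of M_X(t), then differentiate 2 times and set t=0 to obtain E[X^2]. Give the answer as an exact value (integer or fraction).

M_X(t) = 625/(5 - t)^4
M′(t) = -2500/(t^5 - 25*t^4 + 250*t^3 - 1250*t^2 + 3125*t - 3125)
M′′(t) = 12500/(t^6 - 30*t^5 + 375*t^4 - 2500*t^3 + 9375*t^2 - 18750*t + 15625)

E[X^2] = M′′(0) = 4/5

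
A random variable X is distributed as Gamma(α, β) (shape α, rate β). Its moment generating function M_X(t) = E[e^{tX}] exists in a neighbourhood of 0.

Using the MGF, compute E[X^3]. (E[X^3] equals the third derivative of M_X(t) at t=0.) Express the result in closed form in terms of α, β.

E[X^3] = D^3[M](0) = α*(α^2 + 3*α + 2)/β^3

M_X(t) = (β/(β - t))^α
D^3[M](t) = (-α^3*β^α*(1/(β - t))^α - 3*α^2*β^α*(1/(β - t))^α - 2*α*β^α*(1/(β - t))^α)/(-β^3 + 3*β^2*t - 3*β*t^2 + t^3)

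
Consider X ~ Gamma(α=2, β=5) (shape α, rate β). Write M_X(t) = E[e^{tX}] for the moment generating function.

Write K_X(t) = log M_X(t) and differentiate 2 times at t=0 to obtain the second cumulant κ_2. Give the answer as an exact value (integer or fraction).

κ_2 = K′′(0) = 2/25

M_X(t) = 25/(5 - t)^2
K_X(t) = log M_X(t) = -2*log(5 - t) + 2*log(5)
K′(t) = -2/(t - 5)
K′′(t) = 2/(t^2 - 10*t + 25)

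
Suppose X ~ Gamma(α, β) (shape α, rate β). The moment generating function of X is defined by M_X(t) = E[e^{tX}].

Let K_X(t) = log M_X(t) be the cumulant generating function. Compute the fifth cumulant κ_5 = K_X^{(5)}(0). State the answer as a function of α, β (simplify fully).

κ_5 = d^5K/dt^5 |_{t=0} = 24*α/β^5

M_X(t) = (β/(β - t))^α
K_X(t) = log M_X(t) = α*(log(β) - log(β - t))
dK/dt = -α/(-β + t)
d^2K/dt^2 = α/(β^2 - 2*β*t + t^2)
d^3K/dt^3 = -2*α/(-β^3 + 3*β^2*t - 3*β*t^2 + t^3)
d^4K/dt^4 = 6*α/(β^4 - 4*β^3*t + 6*β^2*t^2 - 4*β*t^3 + t^4)
d^5K/dt^5 = -24*α/(-β^5 + 5*β^4*t - 10*β^3*t^2 + 10*β^2*t^3 - 5*β*t^4 + t^5)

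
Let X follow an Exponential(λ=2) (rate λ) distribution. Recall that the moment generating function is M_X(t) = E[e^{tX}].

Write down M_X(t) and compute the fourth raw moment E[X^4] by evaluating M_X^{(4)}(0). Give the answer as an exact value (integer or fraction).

M_X(t) = 2/(2 - t)
dM/dt = 2/(t^2 - 4*t + 4)
d^2M/dt^2 = -4/(t^3 - 6*t^2 + 12*t - 8)
d^3M/dt^3 = 12/(t^4 - 8*t^3 + 24*t^2 - 32*t + 16)
d^4M/dt^4 = -48/(t^5 - 10*t^4 + 40*t^3 - 80*t^2 + 80*t - 32)

E[X^4] = d^4M/dt^4 |_{t=0} = 3/2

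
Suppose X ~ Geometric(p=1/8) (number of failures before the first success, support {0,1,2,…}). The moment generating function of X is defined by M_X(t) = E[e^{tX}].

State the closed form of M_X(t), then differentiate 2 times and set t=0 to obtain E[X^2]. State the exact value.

M_X(t) = 1/(8*(1 - 7*e^(t)/8))
M′(t) = 7*e^(t)/(49*e^(2*t) - 112*e^(t) + 64)
M′′(t) = (-49*e^(2*t) - 56*e^(t))/(343*e^(3*t) - 1176*e^(2*t) + 1344*e^(t) - 512)

E[X^2] = M′′(0) = 105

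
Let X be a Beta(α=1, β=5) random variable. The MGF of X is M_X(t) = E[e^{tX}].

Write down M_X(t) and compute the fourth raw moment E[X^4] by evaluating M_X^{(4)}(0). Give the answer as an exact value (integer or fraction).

M_X(t) = ₁F₁(1; 6; t)
M^(4)(t) = ₁F₁(5; 10; t)/126

E[X^4] = M^(4)(0) = 1/126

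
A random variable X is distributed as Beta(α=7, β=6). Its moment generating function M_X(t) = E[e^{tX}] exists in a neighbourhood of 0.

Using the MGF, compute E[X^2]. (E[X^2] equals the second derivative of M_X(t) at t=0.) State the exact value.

M_X(t) = ₁F₁(7; 13; t)
M′(t) = 7*₁F₁(8; 14; t)/13
M′′(t) = 4*₁F₁(9; 15; t)/13

E[X^2] = M′′(0) = 4/13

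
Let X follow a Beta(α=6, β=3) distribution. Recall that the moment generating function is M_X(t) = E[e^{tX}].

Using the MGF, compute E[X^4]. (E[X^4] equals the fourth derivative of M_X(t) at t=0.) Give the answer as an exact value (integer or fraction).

E[X^4] = D^4[M](0) = 14/55

M_X(t) = ₁F₁(6; 9; t)
D^4[M](t) = 14*₁F₁(10; 13; t)/55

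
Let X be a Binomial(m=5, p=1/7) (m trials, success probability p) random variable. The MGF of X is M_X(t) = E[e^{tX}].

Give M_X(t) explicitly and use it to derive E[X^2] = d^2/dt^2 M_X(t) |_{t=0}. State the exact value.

M_X(t) = (e^(t)/7 + 6/7)^5
dM/dt = 5*e^(5*t)/16807 + 120*e^(4*t)/16807 + 1080*e^(3*t)/16807 + 4320*e^(2*t)/16807 + 6480*e^(t)/16807
d^2M/dt^2 = 25*e^(5*t)/16807 + 480*e^(4*t)/16807 + 3240*e^(3*t)/16807 + 8640*e^(2*t)/16807 + 6480*e^(t)/16807

E[X^2] = d^2M/dt^2 |_{t=0} = 55/49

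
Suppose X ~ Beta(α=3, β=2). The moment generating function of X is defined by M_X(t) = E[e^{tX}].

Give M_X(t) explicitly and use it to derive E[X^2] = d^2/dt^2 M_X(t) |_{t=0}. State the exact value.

E[X^2] = D^2[M](0) = 2/5

M_X(t) = ₁F₁(3; 5; t)
D^2[M](t) = 2*₁F₁(5; 7; t)/5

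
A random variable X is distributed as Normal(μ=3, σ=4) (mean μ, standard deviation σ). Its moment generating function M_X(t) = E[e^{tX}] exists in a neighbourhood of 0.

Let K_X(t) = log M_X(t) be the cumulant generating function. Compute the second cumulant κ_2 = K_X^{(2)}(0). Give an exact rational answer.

M_X(t) = e^(8*t^2 + 3*t)
K_X(t) = log M_X(t) = 8*t^2 + 3*t
dK/dt = 16*t + 3
d^2K/dt^2 = 16

κ_2 = d^2K/dt^2 |_{t=0} = 16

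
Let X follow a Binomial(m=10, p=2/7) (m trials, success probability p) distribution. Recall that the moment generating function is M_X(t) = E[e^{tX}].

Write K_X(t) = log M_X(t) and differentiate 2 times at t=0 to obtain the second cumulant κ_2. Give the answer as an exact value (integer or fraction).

κ_2 = d^2K/dt^2 |_{t=0} = 100/49

M_X(t) = (2*e^(t)/7 + 5/7)^10
K_X(t) = log M_X(t) = 10*log(2*e^(t)/7 + 5/7)
dK/dt = 20*e^(t)/(2*e^(t) + 5)
d^2K/dt^2 = 100*e^(t)/(4*e^(2*t) + 20*e^(t) + 25)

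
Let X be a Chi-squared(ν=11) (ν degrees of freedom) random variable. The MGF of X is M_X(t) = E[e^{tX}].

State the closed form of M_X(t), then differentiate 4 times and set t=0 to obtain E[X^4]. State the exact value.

E[X^4] = M^(4)(0) = 36465

M_X(t) = (1 - 2*t)^(-11/2)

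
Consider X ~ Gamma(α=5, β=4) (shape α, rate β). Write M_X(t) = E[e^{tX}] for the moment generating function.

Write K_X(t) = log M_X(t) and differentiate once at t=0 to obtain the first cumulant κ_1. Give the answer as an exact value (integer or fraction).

M_X(t) = 1024/(4 - t)^5
K_X(t) = log M_X(t) = -5*log(4 - t) + 10*log(2)
K′(t) = -5/(t - 4)

κ_1 = K′(0) = 5/4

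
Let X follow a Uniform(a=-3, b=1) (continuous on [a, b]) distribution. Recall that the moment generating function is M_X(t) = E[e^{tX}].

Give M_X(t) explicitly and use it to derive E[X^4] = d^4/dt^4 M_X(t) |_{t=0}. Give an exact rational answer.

E[X^4] = D^4[M](0) = 61/5

M_X(t) = (e^(t) - e^(-3*t))/(4*t)
D^4[M](t) = (t^4*e^(4*t) - 81*t^4 - 4*t^3*e^(4*t) - 108*t^3 + 12*t^2*e^(4*t) - 108*t^2 - 24*t*e^(4*t) - 72*t + 24*e^(4*t) - 24)*e^(-3*t)/(4*t^5)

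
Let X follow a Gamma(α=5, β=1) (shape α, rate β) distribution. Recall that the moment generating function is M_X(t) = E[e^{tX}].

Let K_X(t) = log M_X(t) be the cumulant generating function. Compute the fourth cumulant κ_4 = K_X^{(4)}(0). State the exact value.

M_X(t) = (1 - t)^(-5)
K_X(t) = log M_X(t) = -5*log(1 - t)
D^4[K](t) = 30/(t^4 - 4*t^3 + 6*t^2 - 4*t + 1)

κ_4 = D^4[K](0) = 30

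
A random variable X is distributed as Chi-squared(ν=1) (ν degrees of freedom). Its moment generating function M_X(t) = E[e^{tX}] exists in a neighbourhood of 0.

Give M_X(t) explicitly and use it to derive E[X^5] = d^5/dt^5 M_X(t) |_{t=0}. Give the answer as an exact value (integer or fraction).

E[X^5] = M′′′′′(0) = 945

M_X(t) = 1/√(1 - 2*t)
M′(t) = -1/(2*t*√(1 - 2*t) - √(1 - 2*t))
M′′(t) = 3/(4*t^2*√(1 - 2*t) - 4*t*√(1 - 2*t) + √(1 - 2*t))
M′′′(t) = -15/(8*t^3*√(1 - 2*t) - 12*t^2*√(1 - 2*t) + 6*t*√(1 - 2*t) - √(1 - 2*t))
M′′′′(t) = 105/(16*t^4*√(1 - 2*t) - 32*t^3*√(1 - 2*t) + 24*t^2*√(1 - 2*t) - 8*t*√(1 - 2*t) + √(1 - 2*t))
M′′′′′(t) = -945/(32*t^5*√(1 - 2*t) - 80*t^4*√(1 - 2*t) + 80*t^3*√(1 - 2*t) - 40*t^2*√(1 - 2*t) + 10*t*√(1 - 2*t) - √(1 - 2*t))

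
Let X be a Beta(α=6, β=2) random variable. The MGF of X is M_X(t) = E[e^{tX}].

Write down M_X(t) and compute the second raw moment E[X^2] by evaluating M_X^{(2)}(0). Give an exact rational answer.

M_X(t) = ₁F₁(6; 8; t)
dM/dt = 3*₁F₁(7; 9; t)/4
d^2M/dt^2 = 7*₁F₁(8; 10; t)/12

E[X^2] = d^2M/dt^2 |_{t=0} = 7/12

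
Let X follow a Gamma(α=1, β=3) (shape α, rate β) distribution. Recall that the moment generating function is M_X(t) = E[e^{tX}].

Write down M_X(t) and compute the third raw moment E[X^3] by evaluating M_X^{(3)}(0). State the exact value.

E[X^3] = d^3M/dt^3 |_{t=0} = 2/9

M_X(t) = 3/(3 - t)
dM/dt = 3/(t^2 - 6*t + 9)
d^2M/dt^2 = -6/(t^3 - 9*t^2 + 27*t - 27)
d^3M/dt^3 = 18/(t^4 - 12*t^3 + 54*t^2 - 108*t + 81)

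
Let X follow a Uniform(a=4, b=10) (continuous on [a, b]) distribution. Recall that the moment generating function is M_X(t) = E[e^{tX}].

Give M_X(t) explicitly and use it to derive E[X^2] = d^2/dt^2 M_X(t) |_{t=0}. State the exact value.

E[X^2] = M^(2)(0) = 52

M_X(t) = (e^(10*t) - e^(4*t))/(6*t)
M^(2)(t) = (50*t^2*e^(10*t) - 8*t^2*e^(4*t) - 10*t*e^(10*t) + 4*t*e^(4*t) + e^(10*t) - e^(4*t))/(3*t^3)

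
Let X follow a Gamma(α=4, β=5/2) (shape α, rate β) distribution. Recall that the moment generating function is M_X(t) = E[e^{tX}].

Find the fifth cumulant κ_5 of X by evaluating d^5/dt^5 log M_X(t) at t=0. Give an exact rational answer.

M_X(t) = 625/(16*(5/2 - t)^4)
K_X(t) = log M_X(t) = -4*log(5/2 - t) - 4*log(2) + 4*log(5)
dK/dt = -8/(2*t - 5)
d^2K/dt^2 = 16/(4*t^2 - 20*t + 25)
d^3K/dt^3 = -64/(8*t^3 - 60*t^2 + 150*t - 125)
d^4K/dt^4 = 384/(16*t^4 - 160*t^3 + 600*t^2 - 1000*t + 625)
d^5K/dt^5 = -3072/(32*t^5 - 400*t^4 + 2000*t^3 - 5000*t^2 + 6250*t - 3125)

κ_5 = d^5K/dt^5 |_{t=0} = 3072/3125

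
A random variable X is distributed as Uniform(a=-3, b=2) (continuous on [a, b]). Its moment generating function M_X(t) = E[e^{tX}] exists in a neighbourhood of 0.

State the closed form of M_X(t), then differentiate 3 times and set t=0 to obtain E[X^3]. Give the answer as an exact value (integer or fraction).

M_X(t) = (e^(2*t) - e^(-3*t))/(5*t)
M′(t) = (2*t*e^(5*t) + 3*t - e^(5*t) + 1)*e^(-3*t)/(5*t^2)
M′′(t) = (4*t^2*e^(5*t) - 9*t^2 - 4*t*e^(5*t) - 6*t + 2*e^(5*t) - 2)*e^(-3*t)/(5*t^3)
M′′′(t) = (8*t^3*e^(5*t) + 27*t^3 - 12*t^2*e^(5*t) + 27*t^2 + 12*t*e^(5*t) + 18*t - 6*e^(5*t) + 6)*e^(-3*t)/(5*t^4)

E[X^3] = M′′′(0) = -13/4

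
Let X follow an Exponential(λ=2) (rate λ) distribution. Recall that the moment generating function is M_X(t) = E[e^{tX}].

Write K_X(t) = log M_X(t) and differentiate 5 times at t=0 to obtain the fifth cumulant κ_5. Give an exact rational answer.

κ_5 = K′′′′′(0) = 3/4

M_X(t) = 2/(2 - t)
K_X(t) = log M_X(t) = -log(2 - t) + log(2)
K′(t) = -1/(t - 2)
K′′(t) = 1/(t^2 - 4*t + 4)
K′′′(t) = -2/(t^3 - 6*t^2 + 12*t - 8)
K′′′′(t) = 6/(t^4 - 8*t^3 + 24*t^2 - 32*t + 16)
K′′′′′(t) = -24/(t^5 - 10*t^4 + 40*t^3 - 80*t^2 + 80*t - 32)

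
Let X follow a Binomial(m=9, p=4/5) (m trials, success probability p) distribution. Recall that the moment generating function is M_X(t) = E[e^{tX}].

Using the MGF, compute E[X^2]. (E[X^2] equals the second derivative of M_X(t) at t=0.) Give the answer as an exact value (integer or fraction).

M_X(t) = (4*e^(t)/5 + 1/5)^9

E[X^2] = D^2[M](0) = 1332/25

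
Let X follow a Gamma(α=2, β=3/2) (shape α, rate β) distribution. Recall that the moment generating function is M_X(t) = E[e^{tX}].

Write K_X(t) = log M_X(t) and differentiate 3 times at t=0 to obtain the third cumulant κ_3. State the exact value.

κ_3 = D^3[K](0) = 32/27

M_X(t) = 9/(4*(3/2 - t)^2)
K_X(t) = log M_X(t) = -2*log(3/2 - t) - 2*log(2) + 2*log(3)
D^3[K](t) = -32/(8*t^3 - 36*t^2 + 54*t - 27)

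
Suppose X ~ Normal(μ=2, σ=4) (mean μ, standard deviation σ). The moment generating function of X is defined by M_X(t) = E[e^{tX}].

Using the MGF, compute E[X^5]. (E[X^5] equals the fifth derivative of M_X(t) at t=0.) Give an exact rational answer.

E[X^5] = M′′′′′(0) = 8992

M_X(t) = e^(8*t^2 + 2*t)
M′(t) = 16*t*e^(2*t)*e^(8*t^2) + 2*e^(2*t)*e^(8*t^2)
M′′(t) = 256*t^2*e^(2*t)*e^(8*t^2) + 64*t*e^(2*t)*e^(8*t^2) + 20*e^(2*t)*e^(8*t^2)
M′′′(t) = 4096*t^3*e^(2*t)*e^(8*t^2) + 1536*t^2*e^(2*t)*e^(8*t^2) + 960*t*e^(2*t)*e^(8*t^2) + 104*e^(2*t)*e^(8*t^2)
M′′′′(t) = 65536*t^4*e^(2*t)*e^(8*t^2) + 32768*t^3*e^(2*t)*e^(8*t^2) + 30720*t^2*e^(2*t)*e^(8*t^2) + 6656*t*e^(2*t)*e^(8*t^2) + 1168*e^(2*t)*e^(8*t^2)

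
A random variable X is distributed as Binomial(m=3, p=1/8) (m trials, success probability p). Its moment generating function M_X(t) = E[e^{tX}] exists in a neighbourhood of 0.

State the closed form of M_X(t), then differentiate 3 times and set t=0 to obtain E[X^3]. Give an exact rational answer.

E[X^3] = d^3M/dt^3 |_{t=0} = 171/256

M_X(t) = (e^(t)/8 + 7/8)^3
dM/dt = 3*e^(3*t)/512 + 21*e^(2*t)/256 + 147*e^(t)/512
d^2M/dt^2 = 9*e^(3*t)/512 + 21*e^(2*t)/128 + 147*e^(t)/512
d^3M/dt^3 = 27*e^(3*t)/512 + 21*e^(2*t)/64 + 147*e^(t)/512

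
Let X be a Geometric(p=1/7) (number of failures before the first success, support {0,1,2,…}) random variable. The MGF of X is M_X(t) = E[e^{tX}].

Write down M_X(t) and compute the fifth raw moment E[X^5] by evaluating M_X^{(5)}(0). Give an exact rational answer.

M_X(t) = 1/(7*(1 - 6*e^(t)/7))

E[X^5] = M^(5)(0) = 1277646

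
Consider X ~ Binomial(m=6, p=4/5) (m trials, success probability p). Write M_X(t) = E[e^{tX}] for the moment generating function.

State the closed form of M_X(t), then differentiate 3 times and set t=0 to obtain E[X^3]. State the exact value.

M_X(t) = (4*e^(t)/5 + 1/5)^6
M^(3)(t) = 884736*e^(6*t)/15625 + 6144*e^(5*t)/125 + 49152*e^(4*t)/3125 + 6912*e^(3*t)/3125 + 384*e^(2*t)/3125 + 24*e^(t)/15625

E[X^3] = M^(3)(0) = 3096/25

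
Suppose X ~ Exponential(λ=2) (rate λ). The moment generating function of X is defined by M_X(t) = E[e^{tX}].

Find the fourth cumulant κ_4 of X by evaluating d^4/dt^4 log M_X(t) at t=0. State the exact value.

M_X(t) = 2/(2 - t)
K_X(t) = log M_X(t) = -log(2 - t) + log(2)
K^(4)(t) = 6/(t^4 - 8*t^3 + 24*t^2 - 32*t + 16)

κ_4 = K^(4)(0) = 3/8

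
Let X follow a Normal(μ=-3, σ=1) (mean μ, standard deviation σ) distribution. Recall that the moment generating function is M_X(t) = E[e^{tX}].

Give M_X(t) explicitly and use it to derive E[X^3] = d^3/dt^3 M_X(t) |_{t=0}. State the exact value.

E[X^3] = M′′′(0) = -36

M_X(t) = e^(t^2/2 - 3*t)
M′(t) = t*e^(-3*t)*e^(t^2/2) - 3*e^(-3*t)*e^(t^2/2)
M′′(t) = (t^2*e^(t^2/2) - 6*t*e^(t^2/2) + 10*e^(t^2/2))*e^(-3*t)
M′′′(t) = (t^3*e^(t^2/2) - 9*t^2*e^(t^2/2) + 30*t*e^(t^2/2) - 36*e^(t^2/2))*e^(-3*t)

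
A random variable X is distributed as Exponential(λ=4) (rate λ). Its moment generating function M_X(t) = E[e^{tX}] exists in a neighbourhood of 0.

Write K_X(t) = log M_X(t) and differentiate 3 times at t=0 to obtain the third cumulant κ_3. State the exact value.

κ_3 = K^(3)(0) = 1/32

M_X(t) = 4/(4 - t)
K_X(t) = log M_X(t) = -log(4 - t) + 2*log(2)
K^(3)(t) = -2/(t^3 - 12*t^2 + 48*t - 64)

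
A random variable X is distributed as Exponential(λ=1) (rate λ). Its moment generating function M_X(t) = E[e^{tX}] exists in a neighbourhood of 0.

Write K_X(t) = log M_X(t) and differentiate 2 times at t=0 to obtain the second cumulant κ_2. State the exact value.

M_X(t) = 1/(1 - t)
K_X(t) = log M_X(t) = -log(1 - t)
K′(t) = -1/(t - 1)
K′′(t) = 1/(t^2 - 2*t + 1)

κ_2 = K′′(0) = 1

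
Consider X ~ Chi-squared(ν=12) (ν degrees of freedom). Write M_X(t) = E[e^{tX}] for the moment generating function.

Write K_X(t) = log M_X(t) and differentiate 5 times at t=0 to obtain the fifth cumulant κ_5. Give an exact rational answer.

κ_5 = K′′′′′(0) = 4608

M_X(t) = (1 - 2*t)^(-6)
K_X(t) = log M_X(t) = -6*log(1 - 2*t)
K′(t) = -12/(2*t - 1)
K′′(t) = 24/(4*t^2 - 4*t + 1)
K′′′(t) = -96/(8*t^3 - 12*t^2 + 6*t - 1)
K′′′′(t) = 576/(16*t^4 - 32*t^3 + 24*t^2 - 8*t + 1)
K′′′′′(t) = -4608/(32*t^5 - 80*t^4 + 80*t^3 - 40*t^2 + 10*t - 1)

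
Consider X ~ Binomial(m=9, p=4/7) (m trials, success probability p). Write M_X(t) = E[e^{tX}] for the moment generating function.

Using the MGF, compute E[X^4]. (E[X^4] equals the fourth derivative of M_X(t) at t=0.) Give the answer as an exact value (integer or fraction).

M_X(t) = (4*e^(t)/7 + 3/7)^9

E[X^4] = D^4[M](0) = 362340/343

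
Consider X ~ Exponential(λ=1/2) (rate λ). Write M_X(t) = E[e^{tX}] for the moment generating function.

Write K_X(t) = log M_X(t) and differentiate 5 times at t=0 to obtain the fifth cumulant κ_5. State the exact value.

M_X(t) = 1/(2*(1/2 - t))
K_X(t) = log M_X(t) = -log(1/2 - t) - log(2)
K^(5)(t) = -768/(32*t^5 - 80*t^4 + 80*t^3 - 40*t^2 + 10*t - 1)

κ_5 = K^(5)(0) = 768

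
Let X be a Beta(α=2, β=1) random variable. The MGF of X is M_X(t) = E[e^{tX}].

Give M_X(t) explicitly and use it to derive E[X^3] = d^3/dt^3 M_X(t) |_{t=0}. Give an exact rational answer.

E[X^3] = d^3M/dt^3 |_{t=0} = 2/5

M_X(t) = ₁F₁(2; 3; t)
dM/dt = 2*₁F₁(3; 4; t)/3
d^2M/dt^2 = ₁F₁(4; 5; t)/2
d^3M/dt^3 = 2*₁F₁(5; 6; t)/5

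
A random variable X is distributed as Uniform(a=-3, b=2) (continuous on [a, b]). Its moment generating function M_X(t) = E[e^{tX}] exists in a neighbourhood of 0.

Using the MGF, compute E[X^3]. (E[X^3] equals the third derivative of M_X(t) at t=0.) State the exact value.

E[X^3] = M′′′(0) = -13/4

M_X(t) = (e^(2*t) - e^(-3*t))/(5*t)
M′(t) = (2*t*e^(5*t) + 3*t - e^(5*t) + 1)*e^(-3*t)/(5*t^2)
M′′(t) = (4*t^2*e^(5*t) - 9*t^2 - 4*t*e^(5*t) - 6*t + 2*e^(5*t) - 2)*e^(-3*t)/(5*t^3)
M′′′(t) = (8*t^3*e^(5*t) + 27*t^3 - 12*t^2*e^(5*t) + 27*t^2 + 12*t*e^(5*t) + 18*t - 6*e^(5*t) + 6)*e^(-3*t)/(5*t^4)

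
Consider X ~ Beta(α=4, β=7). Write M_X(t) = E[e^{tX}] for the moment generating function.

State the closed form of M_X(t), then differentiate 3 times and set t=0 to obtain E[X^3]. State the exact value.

M_X(t) = ₁F₁(4; 11; t)
D^3[M](t) = 10*₁F₁(7; 14; t)/143

E[X^3] = D^3[M](0) = 10/143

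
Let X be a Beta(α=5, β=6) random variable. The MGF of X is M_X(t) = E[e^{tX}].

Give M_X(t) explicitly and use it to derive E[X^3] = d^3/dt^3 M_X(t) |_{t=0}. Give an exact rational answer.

M_X(t) = ₁F₁(5; 11; t)
M′(t) = 5*₁F₁(6; 12; t)/11
M′′(t) = 5*₁F₁(7; 13; t)/22
M′′′(t) = 35*₁F₁(8; 14; t)/286

E[X^3] = M′′′(0) = 35/286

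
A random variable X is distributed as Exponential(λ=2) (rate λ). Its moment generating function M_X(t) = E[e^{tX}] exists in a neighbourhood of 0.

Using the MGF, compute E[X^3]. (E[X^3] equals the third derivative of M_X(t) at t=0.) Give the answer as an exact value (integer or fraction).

E[X^3] = M^(3)(0) = 3/4

M_X(t) = 2/(2 - t)
M^(3)(t) = 12/(t^4 - 8*t^3 + 24*t^2 - 32*t + 16)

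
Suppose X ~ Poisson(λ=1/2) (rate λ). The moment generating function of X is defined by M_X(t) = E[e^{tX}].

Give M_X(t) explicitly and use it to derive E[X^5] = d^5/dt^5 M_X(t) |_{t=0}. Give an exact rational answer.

M_X(t) = e^(e^(t)/2 - 1/2)
D^5[M](t) = (e^(5*t)*e^(e^(t)/2) + 20*e^(4*t)*e^(e^(t)/2) + 100*e^(3*t)*e^(e^(t)/2) + 120*e^(2*t)*e^(e^(t)/2) + 16*e^(t)*e^(e^(t)/2))*e^(-1/2)/32

E[X^5] = D^5[M](0) = 257/32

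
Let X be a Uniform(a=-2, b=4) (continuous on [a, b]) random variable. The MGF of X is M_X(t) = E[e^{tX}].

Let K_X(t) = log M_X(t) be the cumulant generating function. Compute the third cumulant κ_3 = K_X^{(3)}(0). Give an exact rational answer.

κ_3 = d^3K/dt^3 |_{t=0} = 0

M_X(t) = (e^(4*t) - e^(-2*t))/(6*t)
K_X(t) = log M_X(t) = -log(t) + log(e^(4*t) - e^(-2*t)) - log(6)
dK/dt = (4*t*e^(6*t) + 2*t - e^(6*t) + 1)/(t*e^(6*t) - t)
d^2K/dt^2 = (-36*t^2*e^(6*t) + e^(12*t) - 2*e^(6*t) + 1)/(t^2*e^(12*t) - 2*t^2*e^(6*t) + t^2)
d^3K/dt^3 = (216*t^3*e^(12*t) + 216*t^3*e^(6*t) - 2*e^(18*t) + 6*e^(12*t) - 6*e^(6*t) + 2)/(t^3*e^(18*t) - 3*t^3*e^(12*t) + 3*t^3*e^(6*t) - t^3)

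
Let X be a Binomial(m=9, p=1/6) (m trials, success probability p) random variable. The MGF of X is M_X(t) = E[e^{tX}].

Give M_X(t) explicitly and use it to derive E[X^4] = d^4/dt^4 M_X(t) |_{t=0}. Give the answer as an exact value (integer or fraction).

M_X(t) = (e^(t)/6 + 5/6)^9

E[X^4] = M^(4)(0) = 191/6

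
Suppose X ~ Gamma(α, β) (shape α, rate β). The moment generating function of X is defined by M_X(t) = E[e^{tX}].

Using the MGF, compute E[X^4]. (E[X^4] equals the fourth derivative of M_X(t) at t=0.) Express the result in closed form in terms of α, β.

E[X^4] = M^(4)(0) = α*(α^3 + 6*α^2 + 11*α + 6)/β^4

M_X(t) = (β/(β - t))^α
M^(4)(t) = (α^4*β^α*(1/(β - t))^α + 6*α^3*β^α*(1/(β - t))^α + 11*α^2*β^α*(1/(β - t))^α + 6*α*β^α*(1/(β - t))^α)/(β^4 - 4*β^3*t + 6*β^2*t^2 - 4*β*t^3 + t^4)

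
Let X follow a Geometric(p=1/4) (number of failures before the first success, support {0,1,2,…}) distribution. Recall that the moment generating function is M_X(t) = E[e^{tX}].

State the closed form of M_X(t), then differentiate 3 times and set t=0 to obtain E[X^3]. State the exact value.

M_X(t) = 1/(4*(1 - 3*e^(t)/4))
M^(3)(t) = (27*e^(3*t) + 144*e^(2*t) + 48*e^(t))/(81*e^(4*t) - 432*e^(3*t) + 864*e^(2*t) - 768*e^(t) + 256)

E[X^3] = M^(3)(0) = 219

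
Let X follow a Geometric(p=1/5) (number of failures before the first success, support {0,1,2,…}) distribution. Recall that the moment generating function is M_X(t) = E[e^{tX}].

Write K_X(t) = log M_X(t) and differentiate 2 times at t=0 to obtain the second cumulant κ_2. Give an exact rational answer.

κ_2 = d^2K/dt^2 |_{t=0} = 20

M_X(t) = 1/(5*(1 - 4*e^(t)/5))
K_X(t) = log M_X(t) = -log(1 - 4*e^(t)/5) - log(5)
dK/dt = -4*e^(t)/(4*e^(t) - 5)
d^2K/dt^2 = 20*e^(t)/(16*e^(2*t) - 40*e^(t) + 25)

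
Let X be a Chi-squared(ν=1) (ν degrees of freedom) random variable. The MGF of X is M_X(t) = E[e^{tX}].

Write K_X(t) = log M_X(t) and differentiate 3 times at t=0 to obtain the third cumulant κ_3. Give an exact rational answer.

M_X(t) = 1/√(1 - 2*t)
K_X(t) = log M_X(t) = -log(1 - 2*t)/2
K′(t) = -1/(2*t - 1)
K′′(t) = 2/(4*t^2 - 4*t + 1)
K′′′(t) = -8/(8*t^3 - 12*t^2 + 6*t - 1)

κ_3 = K′′′(0) = 8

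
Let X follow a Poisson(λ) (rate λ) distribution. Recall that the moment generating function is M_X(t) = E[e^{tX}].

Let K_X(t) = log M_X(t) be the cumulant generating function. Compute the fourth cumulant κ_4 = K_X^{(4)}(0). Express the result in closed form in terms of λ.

M_X(t) = e^(λ*(e^(t) - 1))
K_X(t) = log M_X(t) = λ*(e^(t) - 1)
D^4[K](t) = λ*e^(t)

κ_4 = D^4[K](0) = λ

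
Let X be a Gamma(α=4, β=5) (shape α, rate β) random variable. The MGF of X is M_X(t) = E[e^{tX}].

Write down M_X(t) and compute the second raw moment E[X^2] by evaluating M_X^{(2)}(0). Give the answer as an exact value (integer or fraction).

E[X^2] = d^2M/dt^2 |_{t=0} = 4/5

M_X(t) = 625/(5 - t)^4
dM/dt = -2500/(t^5 - 25*t^4 + 250*t^3 - 1250*t^2 + 3125*t - 3125)
d^2M/dt^2 = 12500/(t^6 - 30*t^5 + 375*t^4 - 2500*t^3 + 9375*t^2 - 18750*t + 15625)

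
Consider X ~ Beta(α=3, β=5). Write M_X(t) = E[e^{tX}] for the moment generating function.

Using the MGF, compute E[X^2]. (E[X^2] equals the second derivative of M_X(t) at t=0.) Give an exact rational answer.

M_X(t) = ₁F₁(3; 8; t)
dM/dt = 3*₁F₁(4; 9; t)/8
d^2M/dt^2 = ₁F₁(5; 10; t)/6

E[X^2] = d^2M/dt^2 |_{t=0} = 1/6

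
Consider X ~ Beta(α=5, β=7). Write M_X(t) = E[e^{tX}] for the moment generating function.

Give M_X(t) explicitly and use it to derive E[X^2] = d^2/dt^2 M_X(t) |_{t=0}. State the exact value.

E[X^2] = M^(2)(0) = 5/26

M_X(t) = ₁F₁(5; 12; t)
M^(2)(t) = 5*₁F₁(7; 14; t)/26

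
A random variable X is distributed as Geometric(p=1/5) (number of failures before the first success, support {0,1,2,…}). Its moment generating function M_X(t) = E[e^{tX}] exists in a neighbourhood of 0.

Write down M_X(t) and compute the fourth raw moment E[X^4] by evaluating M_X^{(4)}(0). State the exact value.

E[X^4] = D^4[M](0) = 8676

M_X(t) = 1/(5*(1 - 4*e^(t)/5))
D^4[M](t) = (-256*e^(4*t) - 3520*e^(3*t) - 4400*e^(2*t) - 500*e^(t))/(1024*e^(5*t) - 6400*e^(4*t) + 16000*e^(3*t) - 20000*e^(2*t) + 12500*e^(t) - 3125)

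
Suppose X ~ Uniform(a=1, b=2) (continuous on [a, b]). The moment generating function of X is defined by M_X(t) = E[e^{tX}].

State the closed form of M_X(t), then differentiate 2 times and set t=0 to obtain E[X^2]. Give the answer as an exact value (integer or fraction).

E[X^2] = D^2[M](0) = 7/3

M_X(t) = (e^(2*t) - e^(t))/t
D^2[M](t) = (4*t^2*e^(2*t) - t^2*e^(t) - 4*t*e^(2*t) + 2*t*e^(t) + 2*e^(2*t) - 2*e^(t))/t^3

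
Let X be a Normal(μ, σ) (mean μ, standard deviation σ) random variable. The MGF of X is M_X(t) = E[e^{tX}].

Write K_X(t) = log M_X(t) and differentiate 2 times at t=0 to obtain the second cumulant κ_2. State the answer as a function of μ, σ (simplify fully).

κ_2 = D^2[K](0) = σ^2

M_X(t) = e^(μ*t + σ^2*t^2/2)
K_X(t) = log M_X(t) = μ*t + σ^2*t^2/2
D^2[K](t) = σ^2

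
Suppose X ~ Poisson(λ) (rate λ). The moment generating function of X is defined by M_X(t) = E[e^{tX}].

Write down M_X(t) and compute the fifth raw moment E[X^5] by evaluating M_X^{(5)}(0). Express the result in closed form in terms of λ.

E[X^5] = M^(5)(0) = λ*(λ^4 + 10*λ^3 + 25*λ^2 + 15*λ + 1)

M_X(t) = e^(λ*(e^(t) - 1))
M^(5)(t) = (λ^5*e^(5*t)*e^(λ*e^(t)) + 10*λ^4*e^(4*t)*e^(λ*e^(t)) + 25*λ^3*e^(3*t)*e^(λ*e^(t)) + 15*λ^2*e^(2*t)*e^(λ*e^(t)) + λ*e^(t)*e^(λ*e^(t)))*e^(-λ)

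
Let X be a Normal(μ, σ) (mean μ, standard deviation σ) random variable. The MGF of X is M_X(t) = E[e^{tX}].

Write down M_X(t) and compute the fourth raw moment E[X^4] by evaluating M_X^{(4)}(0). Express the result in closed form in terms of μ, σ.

M_X(t) = e^(μ*t + σ^2*t^2/2)
M′(t) = μ*e^(μ*t)*e^(σ^2*t^2/2) + σ^2*t*e^(μ*t)*e^(σ^2*t^2/2)
M′′(t) = μ^2*e^(μ*t)*e^(σ^2*t^2/2) + 2*μ*σ^2*t*e^(μ*t)*e^(σ^2*t^2/2) + σ^4*t^2*e^(μ*t)*e^(σ^2*t^2/2) + σ^2*e^(μ*t)*e^(σ^2*t^2/2)

E[X^4] = M′′′′(0) = μ^4 + 6*μ^2*σ^2 + 3*σ^4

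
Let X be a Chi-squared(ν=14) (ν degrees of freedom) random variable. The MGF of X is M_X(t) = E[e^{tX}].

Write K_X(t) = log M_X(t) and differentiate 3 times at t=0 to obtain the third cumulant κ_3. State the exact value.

M_X(t) = (1 - 2*t)^(-7)
K_X(t) = log M_X(t) = -7*log(1 - 2*t)
K^(3)(t) = -112/(8*t^3 - 12*t^2 + 6*t - 1)

κ_3 = K^(3)(0) = 112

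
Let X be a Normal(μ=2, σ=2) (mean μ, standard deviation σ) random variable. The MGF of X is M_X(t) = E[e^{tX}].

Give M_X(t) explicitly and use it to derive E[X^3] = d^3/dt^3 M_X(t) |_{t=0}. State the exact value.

E[X^3] = D^3[M](0) = 32

M_X(t) = e^(2*t^2 + 2*t)
D^3[M](t) = 64*t^3*e^(2*t)*e^(2*t^2) + 96*t^2*e^(2*t)*e^(2*t^2) + 96*t*e^(2*t)*e^(2*t^2) + 32*e^(2*t)*e^(2*t^2)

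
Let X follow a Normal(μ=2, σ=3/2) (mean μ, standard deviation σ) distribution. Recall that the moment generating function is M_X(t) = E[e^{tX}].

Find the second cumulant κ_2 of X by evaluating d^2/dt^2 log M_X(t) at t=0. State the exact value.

κ_2 = K′′(0) = 9/4

M_X(t) = e^(9*t^2/8 + 2*t)
K_X(t) = log M_X(t) = 9*t^2/8 + 2*t
K′(t) = 9*t/4 + 2
K′′(t) = 9/4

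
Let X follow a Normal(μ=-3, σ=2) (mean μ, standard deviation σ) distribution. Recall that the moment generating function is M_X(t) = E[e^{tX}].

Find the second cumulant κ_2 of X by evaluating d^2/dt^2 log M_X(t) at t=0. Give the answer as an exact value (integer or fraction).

M_X(t) = e^(2*t^2 - 3*t)
K_X(t) = log M_X(t) = 2*t^2 - 3*t
D^2[K](t) = 4

κ_2 = D^2[K](0) = 4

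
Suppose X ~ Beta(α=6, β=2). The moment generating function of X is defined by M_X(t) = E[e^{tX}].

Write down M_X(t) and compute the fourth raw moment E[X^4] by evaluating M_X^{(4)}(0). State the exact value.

M_X(t) = ₁F₁(6; 8; t)
dM/dt = 3*₁F₁(7; 9; t)/4
d^2M/dt^2 = 7*₁F₁(8; 10; t)/12
d^3M/dt^3 = 7*₁F₁(9; 11; t)/15
d^4M/dt^4 = 21*₁F₁(10; 12; t)/55

E[X^4] = d^4M/dt^4 |_{t=0} = 21/55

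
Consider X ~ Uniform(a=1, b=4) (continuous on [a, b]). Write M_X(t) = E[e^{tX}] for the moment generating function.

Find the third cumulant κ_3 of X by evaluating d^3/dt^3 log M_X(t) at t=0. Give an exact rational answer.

M_X(t) = (e^(4*t) - e^(t))/(3*t)
K_X(t) = log M_X(t) = -log(t) + log(e^(4*t) - e^(t)) - log(3)
K^(3)(t) = (27*t^3*e^(6*t) + 27*t^3*e^(3*t) - 2*e^(9*t) + 6*e^(6*t) - 6*e^(3*t) + 2)/(t^3*e^(9*t) - 3*t^3*e^(6*t) + 3*t^3*e^(3*t) - t^3)

κ_3 = K^(3)(0) = 0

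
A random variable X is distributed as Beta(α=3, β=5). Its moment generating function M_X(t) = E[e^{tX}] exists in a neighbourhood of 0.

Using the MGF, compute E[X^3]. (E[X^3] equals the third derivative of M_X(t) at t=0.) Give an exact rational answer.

M_X(t) = ₁F₁(3; 8; t)
D^3[M](t) = ₁F₁(6; 11; t)/12

E[X^3] = D^3[M](0) = 1/12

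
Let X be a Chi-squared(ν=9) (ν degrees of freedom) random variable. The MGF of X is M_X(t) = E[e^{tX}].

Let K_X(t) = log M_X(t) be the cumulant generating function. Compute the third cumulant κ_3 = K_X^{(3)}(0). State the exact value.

κ_3 = K′′′(0) = 72

M_X(t) = (1 - 2*t)^(-9/2)
K_X(t) = log M_X(t) = -9*log(1 - 2*t)/2
K′(t) = -9/(2*t - 1)
K′′(t) = 18/(4*t^2 - 4*t + 1)
K′′′(t) = -72/(8*t^3 - 12*t^2 + 6*t - 1)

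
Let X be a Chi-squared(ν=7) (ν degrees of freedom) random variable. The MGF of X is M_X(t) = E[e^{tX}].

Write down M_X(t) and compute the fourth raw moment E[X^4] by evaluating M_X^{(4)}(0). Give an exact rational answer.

E[X^4] = M′′′′(0) = 9009

M_X(t) = (1 - 2*t)^(-7/2)
M′(t) = 7/(16*t^4*√(1 - 2*t) - 32*t^3*√(1 - 2*t) + 24*t^2*√(1 - 2*t) - 8*t*√(1 - 2*t) + √(1 - 2*t))
M′′(t) = -63/(32*t^5*√(1 - 2*t) - 80*t^4*√(1 - 2*t) + 80*t^3*√(1 - 2*t) - 40*t^2*√(1 - 2*t) + 10*t*√(1 - 2*t) - √(1 - 2*t))
M′′′(t) = 693/(64*t^6*√(1 - 2*t) - 192*t^5*√(1 - 2*t) + 240*t^4*√(1 - 2*t) - 160*t^3*√(1 - 2*t) + 60*t^2*√(1 - 2*t) - 12*t*√(1 - 2*t) + √(1 - 2*t))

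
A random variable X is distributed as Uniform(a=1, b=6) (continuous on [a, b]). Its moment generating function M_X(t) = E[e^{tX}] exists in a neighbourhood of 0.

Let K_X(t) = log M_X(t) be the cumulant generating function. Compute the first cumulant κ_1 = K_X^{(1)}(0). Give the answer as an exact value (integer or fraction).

κ_1 = D[K](0) = 7/2

M_X(t) = (e^(6*t) - e^(t))/(5*t)
K_X(t) = log M_X(t) = -log(t) + log(e^(6*t) - e^(t)) - log(5)
D[K](t) = (6*t*e^(5*t) - t - e^(5*t) + 1)/(t*e^(5*t) - t)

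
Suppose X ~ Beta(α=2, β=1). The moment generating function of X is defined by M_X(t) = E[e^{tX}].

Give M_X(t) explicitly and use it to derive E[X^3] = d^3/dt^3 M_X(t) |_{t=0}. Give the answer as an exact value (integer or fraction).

E[X^3] = M^(3)(0) = 2/5

M_X(t) = ₁F₁(2; 3; t)
M^(3)(t) = 2*₁F₁(5; 6; t)/5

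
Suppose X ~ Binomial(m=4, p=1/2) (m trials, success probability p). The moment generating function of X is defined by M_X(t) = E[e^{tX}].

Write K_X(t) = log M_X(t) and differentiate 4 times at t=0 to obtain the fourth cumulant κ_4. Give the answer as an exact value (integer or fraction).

κ_4 = D^4[K](0) = -1/2

M_X(t) = (e^(t)/2 + 1/2)^4
K_X(t) = log M_X(t) = 4*log(e^(t)/2 + 1/2)
D^4[K](t) = (4*e^(3*t) - 16*e^(2*t) + 4*e^(t))/(e^(4*t) + 4*e^(3*t) + 6*e^(2*t) + 4*e^(t) + 1)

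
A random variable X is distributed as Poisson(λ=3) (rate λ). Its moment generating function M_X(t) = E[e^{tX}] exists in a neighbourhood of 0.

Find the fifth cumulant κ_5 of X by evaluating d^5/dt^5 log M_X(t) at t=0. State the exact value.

κ_5 = K^(5)(0) = 3

M_X(t) = e^(3*e^(t) - 3)
K_X(t) = log M_X(t) = 3*e^(t) - 3
K^(5)(t) = 3*e^(t)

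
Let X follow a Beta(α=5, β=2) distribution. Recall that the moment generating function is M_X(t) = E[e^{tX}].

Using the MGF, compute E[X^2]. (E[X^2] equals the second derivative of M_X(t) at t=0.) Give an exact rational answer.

M_X(t) = ₁F₁(5; 7; t)
dM/dt = 5*₁F₁(6; 8; t)/7
d^2M/dt^2 = 15*₁F₁(7; 9; t)/28

E[X^2] = d^2M/dt^2 |_{t=0} = 15/28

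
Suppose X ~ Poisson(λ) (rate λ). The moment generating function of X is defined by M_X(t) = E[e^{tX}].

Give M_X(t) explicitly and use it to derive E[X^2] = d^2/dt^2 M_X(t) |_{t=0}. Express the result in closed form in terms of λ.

M_X(t) = e^(λ*(e^(t) - 1))
M^(2)(t) = (λ^2*e^(2*t)*e^(λ*e^(t)) + λ*e^(t)*e^(λ*e^(t)))*e^(-λ)

E[X^2] = M^(2)(0) = λ*(λ + 1)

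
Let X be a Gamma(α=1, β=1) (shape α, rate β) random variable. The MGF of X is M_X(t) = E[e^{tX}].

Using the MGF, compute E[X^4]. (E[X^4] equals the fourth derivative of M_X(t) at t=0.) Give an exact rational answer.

M_X(t) = 1/(1 - t)
dM/dt = 1/(t^2 - 2*t + 1)
d^2M/dt^2 = -2/(t^3 - 3*t^2 + 3*t - 1)
d^3M/dt^3 = 6/(t^4 - 4*t^3 + 6*t^2 - 4*t + 1)
d^4M/dt^4 = -24/(t^5 - 5*t^4 + 10*t^3 - 10*t^2 + 5*t - 1)

E[X^4] = d^4M/dt^4 |_{t=0} = 24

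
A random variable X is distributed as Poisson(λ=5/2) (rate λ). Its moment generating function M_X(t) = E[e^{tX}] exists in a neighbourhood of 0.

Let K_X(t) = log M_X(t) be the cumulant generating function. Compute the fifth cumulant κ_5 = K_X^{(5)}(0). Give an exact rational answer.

M_X(t) = e^(5*e^(t)/2 - 5/2)
K_X(t) = log M_X(t) = 5*e^(t)/2 - 5/2
K′(t) = 5*e^(t)/2
K′′(t) = 5*e^(t)/2
K′′′(t) = 5*e^(t)/2
K′′′′(t) = 5*e^(t)/2
K′′′′′(t) = 5*e^(t)/2

κ_5 = K′′′′′(0) = 5/2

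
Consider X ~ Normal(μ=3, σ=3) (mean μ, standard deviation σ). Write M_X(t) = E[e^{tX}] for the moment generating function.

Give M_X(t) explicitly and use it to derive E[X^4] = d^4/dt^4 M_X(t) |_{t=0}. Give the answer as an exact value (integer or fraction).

E[X^4] = M^(4)(0) = 810

M_X(t) = e^(9*t^2/2 + 3*t)
M^(4)(t) = 6561*t^4*e^(3*t)*e^(9*t^2/2) + 8748*t^3*e^(3*t)*e^(9*t^2/2) + 8748*t^2*e^(3*t)*e^(9*t^2/2) + 3888*t*e^(3*t)*e^(9*t^2/2) + 810*e^(3*t)*e^(9*t^2/2)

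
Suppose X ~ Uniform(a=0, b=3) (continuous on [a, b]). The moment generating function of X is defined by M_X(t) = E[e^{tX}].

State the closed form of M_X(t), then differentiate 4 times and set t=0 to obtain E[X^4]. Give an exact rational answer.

M_X(t) = (e^(3*t) - 1)/(3*t)
M^(4)(t) = (27*t^4*e^(3*t) - 36*t^3*e^(3*t) + 36*t^2*e^(3*t) - 24*t*e^(3*t) + 8*e^(3*t) - 8)/t^5

E[X^4] = M^(4)(0) = 81/5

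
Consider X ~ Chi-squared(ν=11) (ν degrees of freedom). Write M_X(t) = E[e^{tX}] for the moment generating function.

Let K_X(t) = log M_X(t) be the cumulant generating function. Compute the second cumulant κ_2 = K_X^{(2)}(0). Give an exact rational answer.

κ_2 = d^2K/dt^2 |_{t=0} = 22

M_X(t) = (1 - 2*t)^(-11/2)
K_X(t) = log M_X(t) = -11*log(1 - 2*t)/2
dK/dt = -11/(2*t - 1)
d^2K/dt^2 = 22/(4*t^2 - 4*t + 1)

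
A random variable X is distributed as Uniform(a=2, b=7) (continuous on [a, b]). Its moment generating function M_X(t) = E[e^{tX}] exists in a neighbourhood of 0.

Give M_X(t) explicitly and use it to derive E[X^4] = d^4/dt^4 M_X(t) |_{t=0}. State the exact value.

M_X(t) = (e^(7*t) - e^(2*t))/(5*t)
M′(t) = (7*t*e^(7*t) - 2*t*e^(2*t) - e^(7*t) + e^(2*t))/(5*t^2)
M′′(t) = (49*t^2*e^(7*t) - 4*t^2*e^(2*t) - 14*t*e^(7*t) + 4*t*e^(2*t) + 2*e^(7*t) - 2*e^(2*t))/(5*t^3)
M′′′(t) = (343*t^3*e^(7*t) - 8*t^3*e^(2*t) - 147*t^2*e^(7*t) + 12*t^2*e^(2*t) + 42*t*e^(7*t) - 12*t*e^(2*t) - 6*e^(7*t) + 6*e^(2*t))/(5*t^4)

E[X^4] = M′′′′(0) = 671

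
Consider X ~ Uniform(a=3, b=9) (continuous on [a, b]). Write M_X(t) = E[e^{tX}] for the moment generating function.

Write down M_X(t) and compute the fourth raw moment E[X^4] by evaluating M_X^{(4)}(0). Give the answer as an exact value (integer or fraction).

M_X(t) = (e^(9*t) - e^(3*t))/(6*t)

E[X^4] = D^4[M](0) = 9801/5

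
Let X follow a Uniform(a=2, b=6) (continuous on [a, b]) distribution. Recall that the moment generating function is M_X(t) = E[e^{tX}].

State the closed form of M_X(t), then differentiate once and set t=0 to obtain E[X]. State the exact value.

E[X] = D[M](0) = 4

M_X(t) = (e^(6*t) - e^(2*t))/(4*t)
D[M](t) = (6*t*e^(6*t) - 2*t*e^(2*t) - e^(6*t) + e^(2*t))/(4*t^2)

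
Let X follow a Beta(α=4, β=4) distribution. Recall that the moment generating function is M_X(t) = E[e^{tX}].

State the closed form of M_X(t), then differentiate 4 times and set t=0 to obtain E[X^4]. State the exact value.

E[X^4] = M^(4)(0) = 7/66

M_X(t) = ₁F₁(4; 8; t)
M^(4)(t) = 7*₁F₁(8; 12; t)/66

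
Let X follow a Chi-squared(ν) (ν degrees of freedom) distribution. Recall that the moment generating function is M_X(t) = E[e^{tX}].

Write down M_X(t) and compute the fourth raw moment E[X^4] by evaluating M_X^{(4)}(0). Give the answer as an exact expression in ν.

M_X(t) = (1 - 2*t)^(-ν/2)
dM/dt = -ν/(2*t*(1 - 2*t)^(ν/2) - (1 - 2*t)^(ν/2))
d^2M/dt^2 = (ν^2 + 2*ν)/(4*t^2*(1 - 2*t)^(ν/2) - 4*t*(1 - 2*t)^(ν/2) + (1 - 2*t)^(ν/2))
d^3M/dt^3 = (-ν^3 - 6*ν^2 - 8*ν)/(8*t^3*(1 - 2*t)^(ν/2) - 12*t^2*(1 - 2*t)^(ν/2) + 6*t*(1 - 2*t)^(ν/2) - (1 - 2*t)^(ν/2))
d^4M/dt^4 = (ν^4 + 12*ν^3 + 44*ν^2 + 48*ν)/(16*t^4*(1 - 2*t)^(ν/2) - 32*t^3*(1 - 2*t)^(ν/2) + 24*t^2*(1 - 2*t)^(ν/2) - 8*t*(1 - 2*t)^(ν/2) + (1 - 2*t)^(ν/2))

E[X^4] = d^4M/dt^4 |_{t=0} = ν*(ν^3 + 12*ν^2 + 44*ν + 48)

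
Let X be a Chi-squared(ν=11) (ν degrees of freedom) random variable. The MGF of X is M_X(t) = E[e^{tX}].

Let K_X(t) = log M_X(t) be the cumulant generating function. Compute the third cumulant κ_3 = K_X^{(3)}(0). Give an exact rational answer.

κ_3 = K^(3)(0) = 88

M_X(t) = (1 - 2*t)^(-11/2)
K_X(t) = log M_X(t) = -11*log(1 - 2*t)/2
K^(3)(t) = -88/(8*t^3 - 12*t^2 + 6*t - 1)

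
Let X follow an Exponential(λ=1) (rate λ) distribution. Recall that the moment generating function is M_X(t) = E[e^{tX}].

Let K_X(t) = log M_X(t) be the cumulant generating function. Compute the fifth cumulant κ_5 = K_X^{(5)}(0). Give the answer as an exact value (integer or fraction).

κ_5 = K′′′′′(0) = 24

M_X(t) = 1/(1 - t)
K_X(t) = log M_X(t) = -log(1 - t)
K′(t) = -1/(t - 1)
K′′(t) = 1/(t^2 - 2*t + 1)
K′′′(t) = -2/(t^3 - 3*t^2 + 3*t - 1)
K′′′′(t) = 6/(t^4 - 4*t^3 + 6*t^2 - 4*t + 1)
K′′′′′(t) = -24/(t^5 - 5*t^4 + 10*t^3 - 10*t^2 + 5*t - 1)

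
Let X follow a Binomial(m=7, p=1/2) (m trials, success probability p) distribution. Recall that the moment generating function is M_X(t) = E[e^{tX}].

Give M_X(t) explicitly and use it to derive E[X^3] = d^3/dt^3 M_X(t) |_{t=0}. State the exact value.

E[X^3] = M′′′(0) = 245/4

M_X(t) = (e^(t)/2 + 1/2)^7
M′(t) = 7*e^(7*t)/128 + 21*e^(6*t)/64 + 105*e^(5*t)/128 + 35*e^(4*t)/32 + 105*e^(3*t)/128 + 21*e^(2*t)/64 + 7*e^(t)/128
M′′(t) = 49*e^(7*t)/128 + 63*e^(6*t)/32 + 525*e^(5*t)/128 + 35*e^(4*t)/8 + 315*e^(3*t)/128 + 21*e^(2*t)/32 + 7*e^(t)/128
M′′′(t) = 343*e^(7*t)/128 + 189*e^(6*t)/16 + 2625*e^(5*t)/128 + 35*e^(4*t)/2 + 945*e^(3*t)/128 + 21*e^(2*t)/16 + 7*e^(t)/128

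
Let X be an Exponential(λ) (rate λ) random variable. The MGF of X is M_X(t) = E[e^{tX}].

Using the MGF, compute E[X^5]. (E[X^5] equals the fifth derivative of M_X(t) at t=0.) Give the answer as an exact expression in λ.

E[X^5] = D^5[M](0) = 120/λ^5

M_X(t) = λ/(λ - t)
D^5[M](t) = 120*λ/(λ^6 - 6*λ^5*t + 15*λ^4*t^2 - 20*λ^3*t^3 + 15*λ^2*t^4 - 6*λ*t^5 + t^6)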